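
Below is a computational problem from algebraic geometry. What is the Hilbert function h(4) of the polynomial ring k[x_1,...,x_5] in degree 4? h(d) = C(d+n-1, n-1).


The Hilbert function for the polynomial ring in 5 variables is:
h(d) = C(d+n-1, n-1)
h(4) = C(4+5-1, 5-1) = C(8, 4)
= 8! / (4! * 4!)
= 70

70


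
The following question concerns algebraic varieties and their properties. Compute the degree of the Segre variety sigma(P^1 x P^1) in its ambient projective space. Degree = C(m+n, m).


The degree of the Segre variety P^1 x P^1 is C(m+n, m).
= C(2, 1)
= 2

2


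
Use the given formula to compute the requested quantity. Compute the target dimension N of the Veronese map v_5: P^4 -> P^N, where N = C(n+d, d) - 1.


The Veronese embedding v_d: P^n -> P^N maps each point to all
degree-d monomials in n+1 homogeneous coordinates.
N = C(n+d, d) - 1
N = C(4+5, 5) - 1
N = C(9, 5) - 1
C(9, 5) = 126
N = 126 - 1 = 125

125


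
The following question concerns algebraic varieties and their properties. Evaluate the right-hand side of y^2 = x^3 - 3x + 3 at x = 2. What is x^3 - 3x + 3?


Compute x^3 - 3x + 3 at x = 2:
x^3 = 2^3 = 8
(-3)*x = (-3)*2 = -6
Sum: 8 - 6 + 3 = 5

5


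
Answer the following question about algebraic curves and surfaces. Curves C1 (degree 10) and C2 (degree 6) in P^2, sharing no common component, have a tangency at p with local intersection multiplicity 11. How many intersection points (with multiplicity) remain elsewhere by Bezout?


By Bezout's theorem, the total intersection number is d1 * d2.
Total = 10 * 6 = 60
Intersection multiplicity at p = 11
Remaining intersections = 60 - 11 = 49

49


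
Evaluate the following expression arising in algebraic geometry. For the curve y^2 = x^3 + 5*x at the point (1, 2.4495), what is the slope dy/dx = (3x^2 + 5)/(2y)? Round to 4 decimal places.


Using implicit differentiation of y^2 = x^3 + 5*x:
2y * dy/dx = 3x^2 + 5
dy/dx = (3x^2 + 5)/(2y)
Numerator: 3*1^2 + 5 = 8
Denominator: 2*2.4495 = 4.899
dy/dx = 8/4.899 = 1.6330

1.6330


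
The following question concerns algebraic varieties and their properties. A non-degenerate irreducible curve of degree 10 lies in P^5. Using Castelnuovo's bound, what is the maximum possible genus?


Castelnuovo's bound: write d - 1 = m(r-1) + epsilon with 0 <= epsilon < r-1.
d - 1 = 10 - 1 = 9
r - 1 = 5 - 1 = 4
9 = 2*4 + 1, so m = 2, epsilon = 1
pi(d, r) = m(m-1)(r-1)/2 + m*epsilon
= 2*1*4/2 + 2*1
= 8/2 + 2
= 4 + 2 = 6

6


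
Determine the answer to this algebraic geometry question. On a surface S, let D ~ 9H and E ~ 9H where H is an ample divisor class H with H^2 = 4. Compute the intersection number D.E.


Using bilinearity of the intersection pairing on a surface S:
(aH).(bH) = ab * (H.H)
We have H^2 = 4.
D.E = (9H).(9H) = 9*9*4
= 81*4
= 324

324


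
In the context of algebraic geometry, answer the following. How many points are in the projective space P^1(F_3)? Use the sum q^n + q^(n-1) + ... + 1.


P^1(F_3) has (q^(n+1) - 1)/(q - 1) points.
= 3^1 + 3^0
= 3 + 1
= 4

4


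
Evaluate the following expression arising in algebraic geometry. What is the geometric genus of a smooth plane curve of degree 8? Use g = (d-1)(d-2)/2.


Using the genus formula for smooth plane curves:
g = (d-1)(d-2)/2
g = (8-1)(8-2)/2
g = 7*6/2
g = 42/2 = 21

21


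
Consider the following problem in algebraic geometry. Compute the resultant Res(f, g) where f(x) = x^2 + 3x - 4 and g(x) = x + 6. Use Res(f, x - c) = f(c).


For Res(f, x - c), we evaluate f at x = c.
f(-6) = (-6)^2 + 3*(-6) - 4
= 36 - 18 - 4
= 18 - 4 = 14
Res(f, g) = 14

14


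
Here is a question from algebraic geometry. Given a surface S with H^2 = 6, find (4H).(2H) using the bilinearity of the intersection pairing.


Using bilinearity of the intersection pairing on a surface S:
(aH).(bH) = ab * (H.H)
We have H^2 = 6.
D.E = (4H).(2H) = 4*2*6
= 8*6
= 48

48


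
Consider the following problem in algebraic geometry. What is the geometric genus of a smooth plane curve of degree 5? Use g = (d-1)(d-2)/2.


Using the genus formula for smooth plane curves:
g = (d-1)(d-2)/2
g = (5-1)(5-2)/2
g = 4*3/2
g = 12/2 = 6

6


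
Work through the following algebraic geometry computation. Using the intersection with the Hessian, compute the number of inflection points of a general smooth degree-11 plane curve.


For a general smooth plane curve C of degree d, the inflection points are
the intersection of C with its Hessian curve, which has degree 3(d-2).
By Bezout, the total intersection number is d * 3(d-2) = 11 * 27 = 297.
For a general curve every flex is ordinary, so each contributes
multiplicity 1 to C·Hess(C), and the number of distinct inflection
points is 3d(d-2).
Inflection points = 3*11*(11-2) = 3*11*9 = 297

297


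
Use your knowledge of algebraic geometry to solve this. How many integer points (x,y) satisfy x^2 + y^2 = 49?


Systematically check integer values of x where x^2 <= 49.
For each valid x, check if 49 - x^2 is a perfect square.
x=0: 49 - 0 = 49, sqrt = 7 (valid)
x=7: 49 - 49 = 0, sqrt = 0 (valid)
Total integer solutions found: 4

4


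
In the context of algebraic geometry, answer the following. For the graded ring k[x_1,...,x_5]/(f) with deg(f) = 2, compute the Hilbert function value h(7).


For R = k[x_1,...,x_n]/(f) with f homogeneous of degree e:
The Hilbert series is (1 - t^e)/(1 - t)^n.
So h(d) = C(d+n-1, n-1) - C(d-e+n-1, n-1) for d >= e.
With n=5, e=2, d=7:
C(7+5-1, 5-1) = C(11, 4) = 330
C(7-2+5-1, 5-1) = C(9, 4) = 126
h(7) = 330 - 126 = 204

204


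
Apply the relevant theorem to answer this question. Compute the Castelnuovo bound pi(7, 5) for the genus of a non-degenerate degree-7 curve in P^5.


Castelnuovo's bound: write d - 1 = m(r-1) + epsilon with 0 <= epsilon < r-1.
d - 1 = 7 - 1 = 6
r - 1 = 5 - 1 = 4
6 = 1*4 + 2, so m = 1, epsilon = 2
pi(d, r) = m(m-1)(r-1)/2 + m*epsilon
= 1*0*4/2 + 1*2
= 0/2 + 2
= 0 + 2 = 2

2


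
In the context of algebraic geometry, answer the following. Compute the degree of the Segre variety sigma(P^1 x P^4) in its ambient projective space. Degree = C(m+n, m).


The degree of the Segre variety P^1 x P^4 is C(m+n, m).
= C(5, 1)
= 5

5


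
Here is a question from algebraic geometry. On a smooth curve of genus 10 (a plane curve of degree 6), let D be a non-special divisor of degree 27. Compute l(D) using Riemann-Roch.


First, compute the genus of a smooth plane curve of degree 6:
g = (d-1)(d-2)/2 = (6-1)(6-2)/2 = 10
For a non-special divisor D (i.e., h^1(D) = 0), Riemann-Roch gives:
l(D) = deg(D) - g + 1
Since deg(D) = 27 >= 2g - 1 = 19, D is non-special.
l(D) = 27 - 10 + 1 = 18

18


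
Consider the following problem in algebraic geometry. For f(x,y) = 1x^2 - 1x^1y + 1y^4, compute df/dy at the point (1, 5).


df/dy = (-1)*x^1 + 4*1*y^3
At (1,5): (-1)*1^1 + 4*1*5^3
= -1 + 500
= 499

499


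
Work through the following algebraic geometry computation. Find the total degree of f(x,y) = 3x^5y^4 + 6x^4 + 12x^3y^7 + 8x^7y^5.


Examine each term for its total degree (sum of exponents).
  Term '3x^5y^4' has total degree 5+4 = 9.
  Term '6x^4' has total degree 4+0 = 4.
  Term '12x^3y^7' has total degree 3+7 = 10.
  Term '8x^7y^5' has total degree 7+5 = 12.
The maximum total degree among all terms is 12.

12


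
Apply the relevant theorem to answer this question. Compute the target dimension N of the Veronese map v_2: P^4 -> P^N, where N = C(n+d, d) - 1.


The Veronese embedding v_d: P^n -> P^N maps each point to all
degree-d monomials in n+1 homogeneous coordinates.
N = C(n+d, d) - 1
N = C(4+2, 2) - 1
N = C(6, 2) - 1
C(6, 2) = 15
N = 15 - 1 = 14

14


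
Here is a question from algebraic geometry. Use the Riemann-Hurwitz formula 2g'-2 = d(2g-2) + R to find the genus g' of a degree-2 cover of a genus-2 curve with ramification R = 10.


Riemann-Hurwitz formula: 2g' - 2 = d(2g - 2) + R
Given: d = 2, g = 2, R = 10
2g' - 2 = 2*(2*2 - 2) + 10
2g' - 2 = 2*2 + 10
2g' - 2 = 4 + 10 = 14
2g' = 16
g' = 8

8


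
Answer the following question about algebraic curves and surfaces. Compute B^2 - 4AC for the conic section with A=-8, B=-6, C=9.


The discriminant of a conic Ax^2 + Bxy + Cy^2 + ... = 0 is B^2 - 4AC.
B^2 = (-6)^2 = 36
4AC = 4*(-8)*9 = -288
Discriminant = 36 + 288 = 324

324


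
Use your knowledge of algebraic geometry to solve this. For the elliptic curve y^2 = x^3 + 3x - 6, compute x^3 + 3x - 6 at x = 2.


Compute x^3 + 3x - 6 at x = 2:
x^3 = 2^3 = 8
3*x = 3*2 = 6
Sum: 8 + 6 - 6 = 8

8


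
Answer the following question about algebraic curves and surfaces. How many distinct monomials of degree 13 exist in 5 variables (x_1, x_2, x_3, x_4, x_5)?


The number of degree-13 monomials in 5 variables is C(d+n-1, n-1).
= C(13+5-1, 5-1) = C(17, 4)
= 2380

2380


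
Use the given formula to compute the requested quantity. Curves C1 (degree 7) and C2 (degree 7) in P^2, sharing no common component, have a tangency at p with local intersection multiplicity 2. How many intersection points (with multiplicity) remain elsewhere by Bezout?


By Bezout's theorem, the total intersection number is d1 * d2.
Total = 7 * 7 = 49
Intersection multiplicity at p = 2
Remaining intersections = 49 - 2 = 47

47


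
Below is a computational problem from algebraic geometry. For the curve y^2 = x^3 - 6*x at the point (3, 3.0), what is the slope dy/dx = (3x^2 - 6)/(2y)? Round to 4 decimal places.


Using implicit differentiation of y^2 = x^3 - 6*x:
2y * dy/dx = 3x^2 - 6
dy/dx = (3x^2 - 6)/(2y)
Numerator: 3*3^2 - 6 = 21
Denominator: 2*3.0 = 6.0
dy/dx = 21/6.0 = 3.5000

3.5000


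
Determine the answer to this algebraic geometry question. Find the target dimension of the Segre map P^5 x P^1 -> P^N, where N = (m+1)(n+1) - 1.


The Segre embedding maps P^m x P^n into P^N via
all products of coordinates from each factor.
N = (m+1)(n+1) - 1
N = (5+1)(1+1) - 1
N = 6*2 - 1
N = 12 - 1 = 11

11


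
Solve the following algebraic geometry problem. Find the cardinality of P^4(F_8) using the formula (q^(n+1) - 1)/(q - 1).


P^4(F_8) has (q^(n+1) - 1)/(q - 1) points.
= 8^4 + 8^3 + 8^2 + 8^1 + 8^0
= 4096 + 512 + 64 + 8 + 1
= 4681

4681


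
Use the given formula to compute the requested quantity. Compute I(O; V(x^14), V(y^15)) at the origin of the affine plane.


The intersection multiplicity of V(x^a) and V(y^b) at the origin is:
I(O; V(x^14), V(y^15)) = dim_k(k[x,y]/(x^14, y^15))
A basis for k[x,y]/(x^14, y^15) is the set of monomials x^i * y^j
where 0 <= i < 14 and 0 <= j < 15.
The number of such monomials is 14 * 15 = 210

210


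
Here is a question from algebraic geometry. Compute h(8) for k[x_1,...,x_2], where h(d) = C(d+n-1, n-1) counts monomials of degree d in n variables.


The Hilbert function for the polynomial ring in 2 variables is:
h(d) = C(d+n-1, n-1)
h(8) = C(8+2-1, 2-1) = C(9, 1)
= 9! / (1! * 8!)
= 9

9


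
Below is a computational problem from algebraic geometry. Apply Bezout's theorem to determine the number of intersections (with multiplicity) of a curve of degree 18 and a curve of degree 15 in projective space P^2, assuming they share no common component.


Bezout's theorem states the intersection count equals the product of degrees.
Intersection count = 18 * 15 = 270

270


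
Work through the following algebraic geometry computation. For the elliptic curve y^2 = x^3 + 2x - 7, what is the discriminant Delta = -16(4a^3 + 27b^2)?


Compute each component:
4a^3 = 4*2^3 = 4*8 = 32
27b^2 = 27*(-7)^2 = 27*49 = 1323
4a^3 + 27b^2 = 32 + 1323 = 1355
Delta = -16*1355 = -21680

-21680


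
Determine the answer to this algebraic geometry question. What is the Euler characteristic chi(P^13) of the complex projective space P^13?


The complex projective space P^13 has one cell in each even real dimension 0, 2, ..., 26.
The cohomology groups are H^{2k}(P^13) = Z for k = 0,...,13, and 0 otherwise.
Euler characteristic = sum of Betti numbers = 1 per even-dimensional cohomology group.
chi(P^13) = 13 + 1 = 14

14


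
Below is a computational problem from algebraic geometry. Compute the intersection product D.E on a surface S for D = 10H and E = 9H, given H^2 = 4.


Using bilinearity of the intersection pairing on a surface S:
(aH).(bH) = ab * (H.H)
We have H^2 = 4.
D.E = (10H).(9H) = 10*9*4
= 90*4
= 360

360


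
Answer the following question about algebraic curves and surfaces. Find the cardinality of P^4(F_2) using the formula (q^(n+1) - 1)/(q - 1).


P^4(F_2) has (q^(n+1) - 1)/(q - 1) points.
= 2^4 + 2^3 + 2^2 + 2^1 + 2^0
= 16 + 8 + 4 + 2 + 1
= 31

31


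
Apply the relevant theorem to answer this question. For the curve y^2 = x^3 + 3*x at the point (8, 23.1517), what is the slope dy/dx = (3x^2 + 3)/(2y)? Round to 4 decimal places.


Using implicit differentiation of y^2 = x^3 + 3*x:
2y * dy/dx = 3x^2 + 3
dy/dx = (3x^2 + 3)/(2y)
Numerator: 3*8^2 + 3 = 195
Denominator: 2*23.1517 = 46.3034
dy/dx = 195/46.3034 = 4.2114

4.2114


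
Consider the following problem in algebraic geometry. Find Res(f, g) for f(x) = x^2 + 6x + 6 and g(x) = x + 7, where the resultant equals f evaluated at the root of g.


For Res(f, x - c), we evaluate f at x = c.
f(-7) = (-7)^2 + 6*(-7) + 6
= 49 - 42 + 6
= 7 + 6 = 13
Res(f, g) = 13

13


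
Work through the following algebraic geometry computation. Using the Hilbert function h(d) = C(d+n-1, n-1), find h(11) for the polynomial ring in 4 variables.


The Hilbert function for the polynomial ring in 4 variables is:
h(d) = C(d+n-1, n-1)
h(11) = C(11+4-1, 4-1) = C(14, 3)
= 14! / (3! * 11!)
= 364

364


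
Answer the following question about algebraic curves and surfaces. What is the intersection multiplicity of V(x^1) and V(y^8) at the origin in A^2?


The intersection multiplicity of V(x^a) and V(y^b) at the origin is:
I(O; V(x^1), V(y^8)) = dim_k(k[x,y]/(x^1, y^8))
A basis for k[x,y]/(x^1, y^8) is the set of monomials x^i * y^j
where 0 <= i < 1 and 0 <= j < 8.
The number of such monomials is 1 * 8 = 8

8


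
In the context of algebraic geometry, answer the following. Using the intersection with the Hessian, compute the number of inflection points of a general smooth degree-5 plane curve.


For a general smooth plane curve C of degree d, the inflection points are
the intersection of C with its Hessian curve, which has degree 3(d-2).
By Bezout, the total intersection number is d * 3(d-2) = 5 * 9 = 45.
For a general curve every flex is ordinary, so each contributes
multiplicity 1 to C·Hess(C), and the number of distinct inflection
points is 3d(d-2).
Inflection points = 3*5*(5-2) = 3*5*3 = 45

45


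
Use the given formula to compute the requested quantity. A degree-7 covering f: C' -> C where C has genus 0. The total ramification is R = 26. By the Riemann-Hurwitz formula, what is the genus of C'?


Riemann-Hurwitz formula: 2g' - 2 = d(2g - 2) + R
Given: d = 7, g = 0, R = 26
2g' - 2 = 7*(2*0 - 2) + 26
2g' - 2 = 7*(-2) + 26
2g' - 2 = -14 + 26 = 12
2g' = 14
g' = 7

7


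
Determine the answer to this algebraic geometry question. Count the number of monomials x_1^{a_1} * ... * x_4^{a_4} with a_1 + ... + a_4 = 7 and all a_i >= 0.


The number of degree-7 monomials in 4 variables is C(d+n-1, n-1).
= C(7+4-1, 4-1) = C(10, 3)
= 120

120


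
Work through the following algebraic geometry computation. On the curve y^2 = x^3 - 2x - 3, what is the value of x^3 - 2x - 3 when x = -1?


Compute x^3 - 2x - 3 at x = -1:
x^3 = (-1)^3 = -1
(-2)*x = (-2)*(-1) = 2
Sum: -1 + 2 - 3 = -2

-2


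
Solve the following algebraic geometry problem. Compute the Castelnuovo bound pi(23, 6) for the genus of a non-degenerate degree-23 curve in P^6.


Castelnuovo's bound: write d - 1 = m(r-1) + epsilon with 0 <= epsilon < r-1.
d - 1 = 23 - 1 = 22
r - 1 = 6 - 1 = 5
22 = 4*5 + 2, so m = 4, epsilon = 2
pi(d, r) = m(m-1)(r-1)/2 + m*epsilon
= 4*3*5/2 + 4*2
= 60/2 + 8
= 30 + 8 = 38

38


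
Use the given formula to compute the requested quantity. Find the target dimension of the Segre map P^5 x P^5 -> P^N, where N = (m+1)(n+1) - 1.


The Segre embedding maps P^m x P^n into P^N via
all products of coordinates from each factor.
N = (m+1)(n+1) - 1
N = (5+1)(5+1) - 1
N = 6*6 - 1
N = 36 - 1 = 35

35


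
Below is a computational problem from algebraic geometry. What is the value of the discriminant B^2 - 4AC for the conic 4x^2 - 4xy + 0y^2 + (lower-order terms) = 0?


The discriminant of a conic Ax^2 + Bxy + Cy^2 + ... = 0 is B^2 - 4AC.
B^2 = (-4)^2 = 16
4AC = 4*4*0 = 0
Discriminant = 16 + 0 = 16

16


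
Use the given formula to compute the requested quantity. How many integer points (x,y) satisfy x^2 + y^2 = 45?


Systematically check integer values of x where x^2 <= 45.
For each valid x, check if 45 - x^2 is a perfect square.
x=3: 45 - 9 = 36, sqrt = 6 (valid)
x=6: 45 - 36 = 9, sqrt = 3 (valid)
Total integer solutions found: 8

8


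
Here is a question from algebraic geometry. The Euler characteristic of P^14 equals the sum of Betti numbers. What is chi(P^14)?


The complex projective space P^14 has one cell in each even real dimension 0, 2, ..., 28.
The cohomology groups are H^{2k}(P^14) = Z for k = 0,...,14, and 0 otherwise.
Euler characteristic = sum of Betti numbers = 1 per even-dimensional cohomology group.
chi(P^14) = 14 + 1 = 15

15


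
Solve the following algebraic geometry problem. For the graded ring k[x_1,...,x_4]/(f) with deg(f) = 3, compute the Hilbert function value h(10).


For R = k[x_1,...,x_n]/(f) with f homogeneous of degree e:
The Hilbert series is (1 - t^e)/(1 - t)^n.
So h(d) = C(d+n-1, n-1) - C(d-e+n-1, n-1) for d >= e.
With n=4, e=3, d=10:
C(10+4-1, 4-1) = C(13, 3) = 286
C(10-3+4-1, 4-1) = C(10, 3) = 120
h(10) = 286 - 120 = 166

166


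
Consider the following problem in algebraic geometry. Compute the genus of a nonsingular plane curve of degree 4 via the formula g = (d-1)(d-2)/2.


Using the genus formula for smooth plane curves:
g = (d-1)(d-2)/2
g = (4-1)(4-2)/2
g = 3*2/2
g = 6/2 = 3

3


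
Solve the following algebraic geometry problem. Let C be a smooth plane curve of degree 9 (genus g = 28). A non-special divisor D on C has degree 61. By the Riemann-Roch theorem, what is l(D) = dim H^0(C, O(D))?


First, compute the genus of a smooth plane curve of degree 9:
g = (d-1)(d-2)/2 = (9-1)(9-2)/2 = 28
For a non-special divisor D (i.e., h^1(D) = 0), Riemann-Roch gives:
l(D) = deg(D) - g + 1
Since deg(D) = 61 >= 2g - 1 = 55, D is non-special.
l(D) = 61 - 28 + 1 = 34

34


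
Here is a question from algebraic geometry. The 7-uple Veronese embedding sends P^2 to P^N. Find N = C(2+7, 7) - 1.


The Veronese embedding v_d: P^n -> P^N maps each point to all
degree-d monomials in n+1 homogeneous coordinates.
N = C(n+d, d) - 1
N = C(2+7, 7) - 1
N = C(9, 7) - 1
C(9, 7) = 36
N = 36 - 1 = 35

35


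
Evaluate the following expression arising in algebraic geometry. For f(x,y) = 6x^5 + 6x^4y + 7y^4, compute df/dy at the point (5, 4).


df/dy = 6*x^4 + 4*7*y^3
At (5,4): 6*5^4 + 4*7*4^3
= 3750 + 1792
= 5542

5542


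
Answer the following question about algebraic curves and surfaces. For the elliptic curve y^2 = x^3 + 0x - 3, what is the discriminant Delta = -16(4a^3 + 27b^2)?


Compute each component:
4a^3 = 4*0^3 = 4*0 = 0
27b^2 = 27*(-3)^2 = 27*9 = 243
4a^3 + 27b^2 = 0 + 243 = 243
Delta = -16*243 = -3888

-3888


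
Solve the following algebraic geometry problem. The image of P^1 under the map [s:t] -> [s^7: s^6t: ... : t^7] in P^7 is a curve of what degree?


The rational normal curve in P^7 is the image of P^1 under the 7-uple Veronese.
A general hyperplane in P^7 pulls back to a degree-7 form on P^1, which has 7 zeros,
so the curve meets a general hyperplane in 7 points. Degree = 7.

7


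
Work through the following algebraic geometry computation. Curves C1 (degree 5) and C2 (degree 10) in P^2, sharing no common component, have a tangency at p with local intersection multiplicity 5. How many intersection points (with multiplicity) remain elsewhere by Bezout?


By Bezout's theorem, the total intersection number is d1 * d2.
Total = 5 * 10 = 50
Intersection multiplicity at p = 5
Remaining intersections = 50 - 5 = 45

45


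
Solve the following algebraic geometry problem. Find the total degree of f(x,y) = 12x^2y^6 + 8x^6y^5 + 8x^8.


Examine each term for its total degree (sum of exponents).
  Term '12x^2y^6' has total degree 2+6 = 8.
  Term '8x^6y^5' has total degree 6+5 = 11.
  Term '8x^8' has total degree 8+0 = 8.
The maximum total degree among all terms is 11.

11


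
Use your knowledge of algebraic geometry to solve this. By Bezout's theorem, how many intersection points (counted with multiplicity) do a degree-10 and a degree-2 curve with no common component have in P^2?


Bezout's theorem states the intersection count equals the product of degrees.
Intersection count = 10 * 2 = 20

20


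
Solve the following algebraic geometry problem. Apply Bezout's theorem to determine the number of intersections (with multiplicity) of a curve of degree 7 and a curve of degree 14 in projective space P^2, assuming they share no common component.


Bezout's theorem states the intersection count equals the product of degrees.
Intersection count = 7 * 14 = 98

98


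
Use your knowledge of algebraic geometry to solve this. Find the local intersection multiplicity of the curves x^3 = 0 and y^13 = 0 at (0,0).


The intersection multiplicity of V(x^a) and V(y^b) at the origin is:
I(O; V(x^3), V(y^13)) = dim_k(k[x,y]/(x^3, y^13))
A basis for k[x,y]/(x^3, y^13) is the set of monomials x^i * y^j
where 0 <= i < 3 and 0 <= j < 13.
The number of such monomials is 3 * 13 = 39

39


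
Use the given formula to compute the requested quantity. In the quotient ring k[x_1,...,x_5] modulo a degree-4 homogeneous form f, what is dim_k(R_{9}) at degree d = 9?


For R = k[x_1,...,x_n]/(f) with f homogeneous of degree e:
The Hilbert series is (1 - t^e)/(1 - t)^n.
So h(d) = C(d+n-1, n-1) - C(d-e+n-1, n-1) for d >= e.
With n=5, e=4, d=9:
C(9+5-1, 5-1) = C(13, 4) = 715
C(9-4+5-1, 5-1) = C(9, 4) = 126
h(9) = 715 - 126 = 589

589


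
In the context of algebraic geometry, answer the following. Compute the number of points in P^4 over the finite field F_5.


P^4(F_5) has (q^(n+1) - 1)/(q - 1) points.
= 5^4 + 5^3 + 5^2 + 5^1 + 5^0
= 625 + 125 + 25 + 5 + 1
= 781

781


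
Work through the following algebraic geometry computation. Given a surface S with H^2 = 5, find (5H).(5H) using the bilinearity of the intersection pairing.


Using bilinearity of the intersection pairing on a surface S:
(aH).(bH) = ab * (H.H)
We have H^2 = 5.
D.E = (5H).(5H) = 5*5*5
= 25*5
= 125

125


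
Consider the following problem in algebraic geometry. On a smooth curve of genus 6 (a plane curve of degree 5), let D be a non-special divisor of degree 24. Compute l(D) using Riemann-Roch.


First, compute the genus of a smooth plane curve of degree 5:
g = (d-1)(d-2)/2 = (5-1)(5-2)/2 = 6
For a non-special divisor D (i.e., h^1(D) = 0), Riemann-Roch gives:
l(D) = deg(D) - g + 1
Since deg(D) = 24 >= 2g - 1 = 11, D is non-special.
l(D) = 24 - 6 + 1 = 19

19


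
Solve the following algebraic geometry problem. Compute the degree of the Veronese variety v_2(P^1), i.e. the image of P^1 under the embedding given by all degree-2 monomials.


The Veronese variety v_2(P^1) has degree d^r.
d^r = 2^1 = 2

2


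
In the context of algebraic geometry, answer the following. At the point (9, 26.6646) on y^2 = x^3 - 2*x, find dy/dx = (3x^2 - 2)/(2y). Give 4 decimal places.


Using implicit differentiation of y^2 = x^3 - 2*x:
2y * dy/dx = 3x^2 - 2
dy/dx = (3x^2 - 2)/(2y)
Numerator: 3*9^2 - 2 = 241
Denominator: 2*26.6646 = 53.3292
dy/dx = 241/53.3292 = 4.5191

4.5191


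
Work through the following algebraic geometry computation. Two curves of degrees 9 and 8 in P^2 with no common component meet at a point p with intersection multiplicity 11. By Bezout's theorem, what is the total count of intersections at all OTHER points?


By Bezout's theorem, the total intersection number is d1 * d2.
Total = 9 * 8 = 72
Intersection multiplicity at p = 11
Remaining intersections = 72 - 11 = 61

61


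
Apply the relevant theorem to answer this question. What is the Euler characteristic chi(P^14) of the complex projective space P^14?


The complex projective space P^14 has one cell in each even real dimension 0, 2, ..., 28.
The cohomology groups are H^{2k}(P^14) = Z for k = 0,...,14, and 0 otherwise.
Euler characteristic = sum of Betti numbers = 1 per even-dimensional cohomology group.
chi(P^14) = 14 + 1 = 15

15


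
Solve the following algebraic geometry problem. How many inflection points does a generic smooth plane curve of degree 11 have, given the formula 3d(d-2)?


For a general smooth plane curve C of degree d, the inflection points are
the intersection of C with its Hessian curve, which has degree 3(d-2).
By Bezout, the total intersection number is d * 3(d-2) = 11 * 27 = 297.
For a general curve every flex is ordinary, so each contributes
multiplicity 1 to C·Hess(C), and the number of distinct inflection
points is 3d(d-2).
Inflection points = 3*11*(11-2) = 3*11*9 = 297

297


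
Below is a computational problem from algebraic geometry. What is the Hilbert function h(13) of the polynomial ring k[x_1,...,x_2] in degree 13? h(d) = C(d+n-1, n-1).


The Hilbert function for the polynomial ring in 2 variables is:
h(d) = C(d+n-1, n-1)
h(13) = C(13+2-1, 2-1) = C(14, 1)
= 14! / (1! * 13!)
= 14

14


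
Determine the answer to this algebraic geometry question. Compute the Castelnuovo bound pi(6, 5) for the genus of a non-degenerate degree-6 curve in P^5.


Castelnuovo's bound: write d - 1 = m(r-1) + epsilon with 0 <= epsilon < r-1.
d - 1 = 6 - 1 = 5
r - 1 = 5 - 1 = 4
5 = 1*4 + 1, so m = 1, epsilon = 1
pi(d, r) = m(m-1)(r-1)/2 + m*epsilon
= 1*0*4/2 + 1*1
= 0/2 + 1
= 0 + 1 = 1

1


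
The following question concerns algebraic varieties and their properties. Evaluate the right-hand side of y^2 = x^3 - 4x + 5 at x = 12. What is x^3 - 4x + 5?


Compute x^3 - 4x + 5 at x = 12:
x^3 = 12^3 = 1728
(-4)*x = (-4)*12 = -48
Sum: 1728 - 48 + 5 = 1685

1685


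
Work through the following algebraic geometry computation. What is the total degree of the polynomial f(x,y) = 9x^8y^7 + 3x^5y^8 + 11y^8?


Examine each term for its total degree (sum of exponents).
  Term '9x^8y^7' has total degree 8+7 = 15.
  Term '3x^5y^8' has total degree 5+8 = 13.
  Term '11y^8' has total degree 0+8 = 8.
The maximum total degree among all terms is 15.

15


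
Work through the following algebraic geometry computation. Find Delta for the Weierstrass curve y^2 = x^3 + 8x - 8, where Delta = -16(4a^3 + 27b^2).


Compute each component:
4a^3 = 4*8^3 = 4*512 = 2048
27b^2 = 27*(-8)^2 = 27*64 = 1728
4a^3 + 27b^2 = 2048 + 1728 = 3776
Delta = -16*3776 = -60416

-60416


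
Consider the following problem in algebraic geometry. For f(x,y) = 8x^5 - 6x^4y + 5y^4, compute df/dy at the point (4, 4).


df/dy = (-6)*x^4 + 4*5*y^3
At (4,4): (-6)*4^4 + 4*5*4^3
= -1536 + 1280
= -256

-256


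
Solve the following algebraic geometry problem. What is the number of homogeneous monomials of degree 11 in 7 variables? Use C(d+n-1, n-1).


The number of degree-11 monomials in 7 variables is C(d+n-1, n-1).
= C(11+7-1, 7-1) = C(17, 6)
= 12376

12376


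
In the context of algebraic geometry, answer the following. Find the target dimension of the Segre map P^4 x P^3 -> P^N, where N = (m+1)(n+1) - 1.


The Segre embedding maps P^m x P^n into P^N via
all products of coordinates from each factor.
N = (m+1)(n+1) - 1
N = (4+1)(3+1) - 1
N = 5*4 - 1
N = 20 - 1 = 19

19


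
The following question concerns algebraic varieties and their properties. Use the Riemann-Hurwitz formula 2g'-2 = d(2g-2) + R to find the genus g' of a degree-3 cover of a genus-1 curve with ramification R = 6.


Riemann-Hurwitz formula: 2g' - 2 = d(2g - 2) + R
Given: d = 3, g = 1, R = 6
2g' - 2 = 3*(2*1 - 2) + 6
2g' - 2 = 3*0 + 6
2g' - 2 = 0 + 6 = 6
2g' = 8
g' = 4

4


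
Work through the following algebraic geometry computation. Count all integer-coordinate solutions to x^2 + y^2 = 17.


Systematically check integer values of x where x^2 <= 17.
For each valid x, check if 17 - x^2 is a perfect square.
x=1: 17 - 1 = 16, sqrt = 4 (valid)
x=4: 17 - 16 = 1, sqrt = 1 (valid)
Total integer solutions found: 8

8


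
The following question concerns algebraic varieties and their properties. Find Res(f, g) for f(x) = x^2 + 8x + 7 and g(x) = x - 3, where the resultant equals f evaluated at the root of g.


For Res(f, x - c), we evaluate f at x = c.
f(3) = 3^2 + 8*3 + 7
= 9 + 24 + 7
= 33 + 7 = 40
Res(f, g) = 40

40


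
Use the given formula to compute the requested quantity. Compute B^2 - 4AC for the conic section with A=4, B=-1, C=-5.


The discriminant of a conic Ax^2 + Bxy + Cy^2 + ... = 0 is B^2 - 4AC.
B^2 = (-1)^2 = 1
4AC = 4*4*(-5) = -80
Discriminant = 1 + 80 = 81

81


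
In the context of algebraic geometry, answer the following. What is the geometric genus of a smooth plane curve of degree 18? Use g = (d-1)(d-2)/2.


Using the genus formula for smooth plane curves:
g = (d-1)(d-2)/2
g = (18-1)(18-2)/2
g = 17*16/2
g = 272/2 = 136

136


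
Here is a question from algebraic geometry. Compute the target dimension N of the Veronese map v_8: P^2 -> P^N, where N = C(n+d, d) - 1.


The Veronese embedding v_d: P^n -> P^N maps each point to all
degree-d monomials in n+1 homogeneous coordinates.
N = C(n+d, d) - 1
N = C(2+8, 8) - 1
N = C(10, 8) - 1
C(10, 8) = 45
N = 45 - 1 = 44

44


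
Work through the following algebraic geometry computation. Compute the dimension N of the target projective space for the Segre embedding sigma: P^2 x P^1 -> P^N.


The Segre embedding maps P^m x P^n into P^N via
all products of coordinates from each factor.
N = (m+1)(n+1) - 1
N = (2+1)(1+1) - 1
N = 3*2 - 1
N = 6 - 1 = 5

5


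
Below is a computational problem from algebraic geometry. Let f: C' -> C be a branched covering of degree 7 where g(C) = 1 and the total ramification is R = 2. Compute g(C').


Riemann-Hurwitz formula: 2g' - 2 = d(2g - 2) + R
Given: d = 7, g = 1, R = 2
2g' - 2 = 7*(2*1 - 2) + 2
2g' - 2 = 7*0 + 2
2g' - 2 = 0 + 2 = 2
2g' = 4
g' = 2

2


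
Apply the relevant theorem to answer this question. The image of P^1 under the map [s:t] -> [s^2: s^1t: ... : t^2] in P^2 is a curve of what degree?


The rational normal curve in P^2 is the image of P^1 under the 2-uple Veronese.
A general hyperplane in P^2 pulls back to a degree-2 form on P^1, which has 2 zeros,
so the curve meets a general hyperplane in 2 points. Degree = 2.

2


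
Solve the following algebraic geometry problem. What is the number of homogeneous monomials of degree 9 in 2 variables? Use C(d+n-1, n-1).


The number of degree-9 monomials in 2 variables is C(d+n-1, n-1).
= C(9+2-1, 2-1) = C(10, 1)
= 10

10


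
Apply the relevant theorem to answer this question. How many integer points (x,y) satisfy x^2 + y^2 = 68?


Systematically check integer values of x where x^2 <= 68.
For each valid x, check if 68 - x^2 is a perfect square.
x=2: 68 - 4 = 64, sqrt = 8 (valid)
x=8: 68 - 64 = 4, sqrt = 2 (valid)
Total integer solutions found: 8

8


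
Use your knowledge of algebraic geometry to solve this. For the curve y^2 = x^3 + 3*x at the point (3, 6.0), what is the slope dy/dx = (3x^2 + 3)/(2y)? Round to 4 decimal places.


Using implicit differentiation of y^2 = x^3 + 3*x:
2y * dy/dx = 3x^2 + 3
dy/dx = (3x^2 + 3)/(2y)
Numerator: 3*3^2 + 3 = 30
Denominator: 2*6.0 = 12.0
dy/dx = 30/12.0 = 2.5000

2.5000


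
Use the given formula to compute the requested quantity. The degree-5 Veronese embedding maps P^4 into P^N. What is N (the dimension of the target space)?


The Veronese embedding v_d: P^n -> P^N maps each point to all
degree-d monomials in n+1 homogeneous coordinates.
N = C(n+d, d) - 1
N = C(4+5, 5) - 1
N = C(9, 5) - 1
C(9, 5) = 126
N = 126 - 1 = 125

125


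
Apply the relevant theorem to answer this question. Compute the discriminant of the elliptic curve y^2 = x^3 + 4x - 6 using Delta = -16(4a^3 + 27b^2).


Compute each component:
4a^3 = 4*4^3 = 4*64 = 256
27b^2 = 27*(-6)^2 = 27*36 = 972
4a^3 + 27b^2 = 256 + 972 = 1228
Delta = -16*1228 = -19648

-19648


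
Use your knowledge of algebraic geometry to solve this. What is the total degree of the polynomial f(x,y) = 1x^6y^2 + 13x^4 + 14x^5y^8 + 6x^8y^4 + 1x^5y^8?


Examine each term for its total degree (sum of exponents).
  Term '1x^6y^2' has total degree 6+2 = 8.
  Term '13x^4' has total degree 4+0 = 4.
  Term '14x^5y^8' has total degree 5+8 = 13.
  Term '6x^8y^4' has total degree 8+4 = 12.
  Term '1x^5y^8' has total degree 5+8 = 13.
The maximum total degree among all terms is 13.

13


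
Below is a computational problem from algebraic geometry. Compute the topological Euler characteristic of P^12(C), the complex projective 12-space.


The complex projective space P^12 has one cell in each even real dimension 0, 2, ..., 24.
The cohomology groups are H^{2k}(P^12) = Z for k = 0,...,12, and 0 otherwise.
Euler characteristic = sum of Betti numbers = 1 per even-dimensional cohomology group.
chi(P^12) = 12 + 1 = 13

13


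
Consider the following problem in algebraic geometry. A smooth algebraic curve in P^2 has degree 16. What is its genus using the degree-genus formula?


Using the genus formula for smooth plane curves:
g = (d-1)(d-2)/2
g = (16-1)(16-2)/2
g = 15*14/2
g = 210/2 = 105

105


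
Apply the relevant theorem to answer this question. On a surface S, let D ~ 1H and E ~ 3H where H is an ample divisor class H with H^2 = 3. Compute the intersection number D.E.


Using bilinearity of the intersection pairing on a surface S:
(aH).(bH) = ab * (H.H)
We have H^2 = 3.
D.E = (1H).(3H) = 1*3*3
= 3*3
= 9

9


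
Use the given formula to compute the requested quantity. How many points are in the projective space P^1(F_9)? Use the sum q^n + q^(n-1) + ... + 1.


P^1(F_9) has (q^(n+1) - 1)/(q - 1) points.
= 9^1 + 9^0
= 9 + 1
= 10

10


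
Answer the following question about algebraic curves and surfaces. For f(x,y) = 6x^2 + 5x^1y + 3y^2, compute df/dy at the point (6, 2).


df/dy = 5*x^1 + 2*3*y^1
At (6,2): 5*6^1 + 2*3*2^1
= 30 + 12
= 42

42


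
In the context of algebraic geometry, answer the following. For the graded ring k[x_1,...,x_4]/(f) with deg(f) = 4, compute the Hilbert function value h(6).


For R = k[x_1,...,x_n]/(f) with f homogeneous of degree e:
The Hilbert series is (1 - t^e)/(1 - t)^n.
So h(d) = C(d+n-1, n-1) - C(d-e+n-1, n-1) for d >= e.
With n=4, e=4, d=6:
C(6+4-1, 4-1) = C(9, 3) = 84
C(6-4+4-1, 4-1) = C(5, 3) = 10
h(6) = 84 - 10 = 74

74


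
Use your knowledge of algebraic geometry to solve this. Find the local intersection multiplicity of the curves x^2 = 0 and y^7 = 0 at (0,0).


The intersection multiplicity of V(x^a) and V(y^b) at the origin is:
I(O; V(x^2), V(y^7)) = dim_k(k[x,y]/(x^2, y^7))
A basis for k[x,y]/(x^2, y^7) is the set of monomials x^i * y^j
where 0 <= i < 2 and 0 <= j < 7.
The number of such monomials is 2 * 7 = 14

14


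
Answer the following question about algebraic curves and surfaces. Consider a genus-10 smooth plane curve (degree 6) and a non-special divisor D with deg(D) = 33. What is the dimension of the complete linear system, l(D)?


First, compute the genus of a smooth plane curve of degree 6:
g = (d-1)(d-2)/2 = (6-1)(6-2)/2 = 10
For a non-special divisor D (i.e., h^1(D) = 0), Riemann-Roch gives:
l(D) = deg(D) - g + 1
Since deg(D) = 33 >= 2g - 1 = 19, D is non-special.
l(D) = 33 - 10 + 1 = 24

24


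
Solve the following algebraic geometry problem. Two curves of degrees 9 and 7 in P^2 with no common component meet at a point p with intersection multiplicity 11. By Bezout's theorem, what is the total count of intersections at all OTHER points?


By Bezout's theorem, the total intersection number is d1 * d2.
Total = 9 * 7 = 63
Intersection multiplicity at p = 11
Remaining intersections = 63 - 11 = 52

52


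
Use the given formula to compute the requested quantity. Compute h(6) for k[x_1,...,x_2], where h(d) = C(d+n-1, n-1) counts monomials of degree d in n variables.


The Hilbert function for the polynomial ring in 2 variables is:
h(d) = C(d+n-1, n-1)
h(6) = C(6+2-1, 2-1) = C(7, 1)
= 7! / (1! * 6!)
= 7

7


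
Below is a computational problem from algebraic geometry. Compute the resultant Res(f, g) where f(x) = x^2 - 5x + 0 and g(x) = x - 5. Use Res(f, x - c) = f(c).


For Res(f, x - c), we evaluate f at x = c.
f(5) = 5^2 - 5*5 + 0
= 25 - 25 + 0
= 0 + 0 = 0
Res(f, g) = 0

0


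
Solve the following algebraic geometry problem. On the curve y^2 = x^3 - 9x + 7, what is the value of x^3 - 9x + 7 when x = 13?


Compute x^3 - 9x + 7 at x = 13:
x^3 = 13^3 = 2197
(-9)*x = (-9)*13 = -117
Sum: 2197 - 117 + 7 = 2087

2087


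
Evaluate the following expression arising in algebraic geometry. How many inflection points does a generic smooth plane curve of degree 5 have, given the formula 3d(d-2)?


For a general smooth plane curve C of degree d, the inflection points are
the intersection of C with its Hessian curve, which has degree 3(d-2).
By Bezout, the total intersection number is d * 3(d-2) = 5 * 9 = 45.
For a general curve every flex is ordinary, so each contributes
multiplicity 1 to C·Hess(C), and the number of distinct inflection
points is 3d(d-2).
Inflection points = 3*5*(5-2) = 3*5*3 = 45

45


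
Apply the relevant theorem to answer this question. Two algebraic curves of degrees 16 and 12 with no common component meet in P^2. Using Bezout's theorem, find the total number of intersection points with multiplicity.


Bezout's theorem states the intersection count equals the product of degrees.
Intersection count = 16 * 12 = 192

192


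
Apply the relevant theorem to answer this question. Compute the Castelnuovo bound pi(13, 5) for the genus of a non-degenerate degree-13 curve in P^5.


Castelnuovo's bound: write d - 1 = m(r-1) + epsilon with 0 <= epsilon < r-1.
d - 1 = 13 - 1 = 12
r - 1 = 5 - 1 = 4
12 = 3*4 + 0, so m = 3, epsilon = 0
pi(d, r) = m(m-1)(r-1)/2 + m*epsilon
= 3*2*4/2 + 3*0
= 24/2 + 0
= 12 + 0 = 12

12


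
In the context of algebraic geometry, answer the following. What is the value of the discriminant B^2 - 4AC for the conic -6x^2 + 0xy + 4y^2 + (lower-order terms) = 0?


The discriminant of a conic Ax^2 + Bxy + Cy^2 + ... = 0 is B^2 - 4AC.
B^2 = 0^2 = 0
4AC = 4*(-6)*4 = -96
Discriminant = 0 + 96 = 96

96


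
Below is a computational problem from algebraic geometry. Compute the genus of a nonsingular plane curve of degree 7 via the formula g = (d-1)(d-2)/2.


Using the genus formula for smooth plane curves:
g = (d-1)(d-2)/2
g = (7-1)(7-2)/2
g = 6*5/2
g = 30/2 = 15

15


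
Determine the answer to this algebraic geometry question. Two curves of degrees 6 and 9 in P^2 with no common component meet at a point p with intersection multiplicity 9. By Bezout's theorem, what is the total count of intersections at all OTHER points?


By Bezout's theorem, the total intersection number is d1 * d2.
Total = 6 * 9 = 54
Intersection multiplicity at p = 9
Remaining intersections = 54 - 9 = 45

45


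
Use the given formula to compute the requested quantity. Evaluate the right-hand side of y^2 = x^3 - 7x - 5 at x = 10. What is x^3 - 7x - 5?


Compute x^3 - 7x - 5 at x = 10:
x^3 = 10^3 = 1000
(-7)*x = (-7)*10 = -70
Sum: 1000 - 70 - 5 = 925

925


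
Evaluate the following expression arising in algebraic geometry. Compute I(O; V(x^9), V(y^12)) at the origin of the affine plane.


The intersection multiplicity of V(x^a) and V(y^b) at the origin is:
I(O; V(x^9), V(y^12)) = dim_k(k[x,y]/(x^9, y^12))
A basis for k[x,y]/(x^9, y^12) is the set of monomials x^i * y^j
where 0 <= i < 9 and 0 <= j < 12.
The number of such monomials is 9 * 12 = 108

108


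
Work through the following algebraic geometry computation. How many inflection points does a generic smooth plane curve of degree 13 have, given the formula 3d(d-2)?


For a general smooth plane curve C of degree d, the inflection points are
the intersection of C with its Hessian curve, which has degree 3(d-2).
By Bezout, the total intersection number is d * 3(d-2) = 13 * 33 = 429.
For a general curve every flex is ordinary, so each contributes
multiplicity 1 to C·Hess(C), and the number of distinct inflection
points is 3d(d-2).
Inflection points = 3*13*(13-2) = 3*13*11 = 429

429
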